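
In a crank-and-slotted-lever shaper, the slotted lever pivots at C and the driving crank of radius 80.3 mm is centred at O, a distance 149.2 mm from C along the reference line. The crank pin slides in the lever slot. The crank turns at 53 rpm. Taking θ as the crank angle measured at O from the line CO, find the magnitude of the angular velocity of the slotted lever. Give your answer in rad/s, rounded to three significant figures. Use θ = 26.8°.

1.90

ω = 5.55 rad/s (from 53 rpm).
Crank pin A relative to C: A = (d + r cosθ, r sinθ); lever angle φ = atan2(r sinθ, d + r cosθ).
Differentiating tanφ: φ̇ = rω(d cosθ + r)/(d² + r² + 2dr cosθ).
d² + r² + 2dr cosθ = |CA|² = 0.0500964 m²;  d cosθ + r = +0.21347 m.
|ω_lever| = |0.0803·5.55·+0.21347| / 0.0500964 = 1.8991 rad/s.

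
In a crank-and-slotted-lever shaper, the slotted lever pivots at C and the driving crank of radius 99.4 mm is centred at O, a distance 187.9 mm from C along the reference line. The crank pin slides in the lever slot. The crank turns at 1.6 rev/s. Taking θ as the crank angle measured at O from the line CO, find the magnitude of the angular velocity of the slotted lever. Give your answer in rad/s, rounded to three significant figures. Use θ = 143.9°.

3.49

ω = 10.05 rad/s (from 1.6 rev/s).
Crank pin A relative to C: A = (d + r cosθ, r sinθ); lever angle φ = atan2(r sinθ, d + r cosθ).
Differentiating tanφ: φ̇ = rω(d cosθ + r)/(d² + r² + 2dr cosθ).
d² + r² + 2dr cosθ = |CA|² = 0.0150047 m²;  d cosθ + r = -0.052421 m.
|ω_lever| = |0.0994·10.05·-0.052421| / 0.0150047 = 3.4911 rad/s.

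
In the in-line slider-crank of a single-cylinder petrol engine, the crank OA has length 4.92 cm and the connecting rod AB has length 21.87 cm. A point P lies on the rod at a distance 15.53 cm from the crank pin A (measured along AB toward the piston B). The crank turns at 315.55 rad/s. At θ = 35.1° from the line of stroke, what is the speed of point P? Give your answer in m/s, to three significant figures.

ω = 315.6 rad/s.  Crank-pin speed |V_A| = rω = 15.525 m/s, perpendicular to OA.
Rod angle: sinφ = −(r/L) sinθ ⇒ φ = -7.432°; ω_rod = −rω cosθ/√(L²−r²sin²θ) = -58.571 rad/s.
V_P = V_A + ω_rod × AP, with AP = 0.1553 m along the rod.
Components: V_Px = −rω sinθ − a·ω_rod·sinφ = -10.104 m/s;  V_Py = rω cosθ + a·ω_rod·cosφ = +3.6822 m/s.
|V_P| = √(V_Px² + V_Py²) = 10.754 m/s.

10.8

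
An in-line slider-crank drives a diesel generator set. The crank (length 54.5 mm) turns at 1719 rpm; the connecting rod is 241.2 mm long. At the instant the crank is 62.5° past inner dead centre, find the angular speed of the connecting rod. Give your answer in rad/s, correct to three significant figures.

19.2

ω = 180 rad/s (converted from 1719 rpm).
The rod makes angle φ with the slider axis where L sinφ = r sinθ; differentiating, L cosφ·φ̇ = r ω cosθ.
L cosφ = √(L² − r² sin²θ) = 0.23631 m.
|ω_rod| = r ω |cosθ| / √(L² − r² sin²θ) = 0.0545·180·0.46175/0.23631 = 19.17 rad/s.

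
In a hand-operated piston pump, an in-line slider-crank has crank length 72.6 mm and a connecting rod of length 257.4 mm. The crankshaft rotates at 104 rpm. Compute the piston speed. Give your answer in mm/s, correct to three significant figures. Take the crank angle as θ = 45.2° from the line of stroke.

ω = 2π·104/60 = 10.89 rad/s
For an in-line slider-crank, x = r cosθ + √(L² − r² sin²θ), so v = −rω sinθ·[1 + r cosθ/√(L² − r² sin²θ)].
With r = 0.0726 m, L = 0.2574 m, θ = 45.2°: √(L² − r² sin²θ) = 0.25219 m.
v = −0.0726·10.89·0.70957·[1 + 0.0726·0.70463/0.25219] = -0.67485 m/s.
|v| = 0.67485 m/s = 674.85 mm/s.

675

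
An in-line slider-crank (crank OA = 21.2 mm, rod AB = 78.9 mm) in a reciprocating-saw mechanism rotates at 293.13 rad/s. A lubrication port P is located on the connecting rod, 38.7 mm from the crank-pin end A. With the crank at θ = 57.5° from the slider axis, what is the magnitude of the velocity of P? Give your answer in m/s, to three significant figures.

5.87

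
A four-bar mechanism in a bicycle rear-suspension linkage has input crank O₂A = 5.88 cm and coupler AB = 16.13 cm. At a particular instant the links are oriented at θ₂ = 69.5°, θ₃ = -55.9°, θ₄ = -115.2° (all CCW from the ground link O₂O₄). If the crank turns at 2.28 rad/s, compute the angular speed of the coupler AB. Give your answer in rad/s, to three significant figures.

ω₂ = 2.28 rad/s
Differentiating the loop-closure r₂e^{iθ₂}+r₃e^{iθ₃}=r₁+r₄e^{iθ₄} gives r₂ω₂e^{iθ₂}+r₃ω₃e^{iθ₃}=r₄ω₄e^{iθ₄}.
Eliminating the other unknown: ω₃ = r₂ω₂ sin(θ₄−θ₂) / [r₃ sin(θ₃−θ₄)].
Numerator sine = +0.08194; denominator sine = +0.85985.
Result = 0.0588·2.28·(+0.08194) / (0.1613·(+0.85985)) = +0.079203 rad/s; magnitude 0.079203 rad/s.

0.0792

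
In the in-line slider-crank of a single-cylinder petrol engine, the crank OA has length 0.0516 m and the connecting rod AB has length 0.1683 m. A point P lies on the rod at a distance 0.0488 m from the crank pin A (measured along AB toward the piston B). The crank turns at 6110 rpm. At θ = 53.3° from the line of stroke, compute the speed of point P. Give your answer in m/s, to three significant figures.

ω = 639.8 rad/s.  Crank-pin speed |V_A| = rω = 33.016 m/s, perpendicular to OA.
Rod angle: sinφ = −(r/L) sinθ ⇒ φ = -14.230°; ω_rod = −rω cosθ/√(L²−r²sin²θ) = -120.95 rad/s.
V_P = V_A + ω_rod × AP, with AP = 0.0488 m along the rod.
Components: V_Px = −rω sinθ − a·ω_rod·sinφ = -27.922 m/s;  V_Py = rω cosθ + a·ω_rod·cosφ = +14.01 m/s.
|V_P| = √(V_Px² + V_Py²) = 31.24 m/s.

31.2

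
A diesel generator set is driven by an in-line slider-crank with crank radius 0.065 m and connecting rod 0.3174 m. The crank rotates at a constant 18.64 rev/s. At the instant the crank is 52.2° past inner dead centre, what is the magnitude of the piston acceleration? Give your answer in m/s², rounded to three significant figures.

502

ω = 2π·18.6 = 117.1 rad/s
x(θ) = r cosθ + √(L² − r² sin²θ); with ω constant, a = ω²·d²x/dθ².
d²x/dθ² = −r cosθ − r²(cos2θ)/√u − r⁴ sin²2θ/(4u^{3/2}),  u = L² − r² sin²θ = 0.0981049 m².
Substituting r = 0.065 m, L = 0.3174 m, θ = 52.2°: d²x/dθ² = -0.036621 m.
a = ω²·d²x/dθ² = (117.1)²·(-0.036621) = -502.32 m/s²;  |a| = 502.32 m/s².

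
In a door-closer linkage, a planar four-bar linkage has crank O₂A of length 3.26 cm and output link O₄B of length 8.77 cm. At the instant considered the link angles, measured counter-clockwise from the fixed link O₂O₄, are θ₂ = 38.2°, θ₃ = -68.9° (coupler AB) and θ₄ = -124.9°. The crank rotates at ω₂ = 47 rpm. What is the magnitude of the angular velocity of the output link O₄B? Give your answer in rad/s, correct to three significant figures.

2.11

ω₂ = 4.922 rad/s (from 47 rpm).
Differentiating the loop-closure r₂e^{iθ₂}+r₃e^{iθ₃}=r₁+r₄e^{iθ₄} gives r₂ω₂e^{iθ₂}+r₃ω₃e^{iθ₃}=r₄ω₄e^{iθ₄}.
Eliminating the other unknown: ω₄ = r₂ω₂ sin(θ₂−θ₃) / [r₄ sin(θ₄−θ₃)].
Numerator sine = +0.95579; denominator sine = -0.82904.
Result = 0.0326·4.922·(+0.95579) / (0.0877·(-0.82904)) = -2.1093 rad/s; magnitude 2.1093 rad/s.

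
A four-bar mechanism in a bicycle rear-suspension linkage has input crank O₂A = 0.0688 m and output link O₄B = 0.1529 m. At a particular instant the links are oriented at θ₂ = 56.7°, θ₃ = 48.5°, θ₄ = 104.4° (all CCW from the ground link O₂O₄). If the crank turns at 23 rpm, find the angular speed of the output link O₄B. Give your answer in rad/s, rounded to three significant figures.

ω₂ = 2.409 rad/s (from 23 rpm).
Differentiating the loop-closure r₂e^{iθ₂}+r₃e^{iθ₃}=r₁+r₄e^{iθ₄} gives r₂ω₂e^{iθ₂}+r₃ω₃e^{iθ₃}=r₄ω₄e^{iθ₄}.
Eliminating the other unknown: ω₄ = r₂ω₂ sin(θ₂−θ₃) / [r₄ sin(θ₄−θ₃)].
Numerator sine = +0.14263; denominator sine = +0.82806.
Result = 0.0688·2.409·(+0.14263) / (0.1529·(+0.82806)) = +0.18667 rad/s; magnitude 0.18667 rad/s.

0.187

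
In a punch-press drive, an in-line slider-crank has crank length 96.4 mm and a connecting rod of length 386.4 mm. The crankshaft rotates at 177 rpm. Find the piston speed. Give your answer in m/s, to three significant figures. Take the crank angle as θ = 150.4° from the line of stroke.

0.690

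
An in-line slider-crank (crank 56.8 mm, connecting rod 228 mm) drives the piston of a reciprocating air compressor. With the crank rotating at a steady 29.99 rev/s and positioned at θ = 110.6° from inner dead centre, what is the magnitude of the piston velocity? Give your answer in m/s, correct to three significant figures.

ω = 2π·30 = 188.4 rad/s
For an in-line slider-crank, x = r cosθ + √(L² − r² sin²θ), so v = −rω sinθ·[1 + r cosθ/√(L² − r² sin²θ)].
With r = 0.0568 m, L = 0.228 m, θ = 110.6°: √(L² − r² sin²θ) = 0.22171 m.
v = −0.0568·188.4·0.93606·[1 + 0.0568·-0.35184/0.22171] = -9.1156 m/s.
|v| = 9.1156 m/s.

9.12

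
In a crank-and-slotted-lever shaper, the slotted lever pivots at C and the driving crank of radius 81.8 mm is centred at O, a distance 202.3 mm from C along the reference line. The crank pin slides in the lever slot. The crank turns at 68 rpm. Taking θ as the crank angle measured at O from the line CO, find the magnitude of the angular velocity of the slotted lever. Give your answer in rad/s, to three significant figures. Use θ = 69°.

1.51

ω = 7.121 rad/s (from 68 rpm).
Crank pin A relative to C: A = (d + r cosθ, r sinθ); lever angle φ = atan2(r sinθ, d + r cosθ).
Differentiating tanφ: φ̇ = rω(d cosθ + r)/(d² + r² + 2dr cosθ).
d² + r² + 2dr cosθ = |CA|² = 0.0594772 m²;  d cosθ + r = +0.1543 m.
|ω_lever| = |0.0818·7.121·+0.1543| / 0.0594772 = 1.5111 rad/s.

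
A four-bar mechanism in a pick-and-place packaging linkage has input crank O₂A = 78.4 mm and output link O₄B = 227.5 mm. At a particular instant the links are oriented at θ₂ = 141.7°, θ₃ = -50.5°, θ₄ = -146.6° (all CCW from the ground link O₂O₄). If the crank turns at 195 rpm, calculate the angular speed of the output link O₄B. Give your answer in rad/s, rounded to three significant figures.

ω₂ = 20.42 rad/s (from 195 rpm).
Differentiating the loop-closure r₂e^{iθ₂}+r₃e^{iθ₃}=r₁+r₄e^{iθ₄} gives r₂ω₂e^{iθ₂}+r₃ω₃e^{iθ₃}=r₄ω₄e^{iθ₄}.
Eliminating the other unknown: ω₄ = r₂ω₂ sin(θ₂−θ₃) / [r₄ sin(θ₄−θ₃)].
Numerator sine = -0.21132; denominator sine = -0.99434.
Result = 0.0784·20.42·(-0.21132) / (0.2275·(-0.99434)) = +1.4956 rad/s; magnitude 1.4956 rad/s.

1.50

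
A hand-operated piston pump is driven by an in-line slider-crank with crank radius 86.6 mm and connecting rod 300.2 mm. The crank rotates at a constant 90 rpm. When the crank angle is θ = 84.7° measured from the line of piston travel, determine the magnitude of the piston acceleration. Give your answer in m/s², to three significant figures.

1.56

ω = 2π·90/60 = 9.425 rad/s
x(θ) = r cosθ + √(L² − r² sin²θ); with ω constant, a = ω²·d²x/dθ².
d²x/dθ² = −r cosθ − r²(cos2θ)/√u − r⁴ sin²2θ/(4u^{3/2}),  u = L² − r² sin²θ = 0.0826845 m².
Substituting r = 0.0866 m, L = 0.3002 m, θ = 84.7°: d²x/dθ² = +0.017617 m.
a = ω²·d²x/dθ² = (9.425)²·(+0.017617) = +1.5648 m/s²;  |a| = 1.5648 m/s².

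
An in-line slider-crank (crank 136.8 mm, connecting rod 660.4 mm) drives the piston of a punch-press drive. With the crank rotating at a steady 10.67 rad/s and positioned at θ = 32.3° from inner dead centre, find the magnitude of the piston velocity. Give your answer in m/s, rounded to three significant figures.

ω = 10.67 rad/s
For an in-line slider-crank, x = r cosθ + √(L² − r² sin²θ), so v = −rω sinθ·[1 + r cosθ/√(L² − r² sin²θ)].
With r = 0.1368 m, L = 0.6604 m, θ = 32.3°: √(L² − r² sin²θ) = 0.65634 m.
v = −0.1368·10.67·0.53435·[1 + 0.1368·0.84526/0.65634] = -0.91738 m/s.
|v| = 0.91738 m/s.

0.917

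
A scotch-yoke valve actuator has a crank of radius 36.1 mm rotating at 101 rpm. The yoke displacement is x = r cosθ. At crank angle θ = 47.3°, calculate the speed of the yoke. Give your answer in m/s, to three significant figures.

0.281

ω = 10.58 rad/s (from 101 rpm).
x = r cosθ ⇒ ẋ = −rω sinθ.
|v| = rω|sinθ| = 0.0361·10.58·|sin 47.3°| = 0.2806 m/s.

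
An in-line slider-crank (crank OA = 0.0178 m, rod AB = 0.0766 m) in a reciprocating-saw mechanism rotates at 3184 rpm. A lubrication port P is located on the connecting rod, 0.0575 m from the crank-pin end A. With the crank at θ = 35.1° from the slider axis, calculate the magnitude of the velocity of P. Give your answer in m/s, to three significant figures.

4.09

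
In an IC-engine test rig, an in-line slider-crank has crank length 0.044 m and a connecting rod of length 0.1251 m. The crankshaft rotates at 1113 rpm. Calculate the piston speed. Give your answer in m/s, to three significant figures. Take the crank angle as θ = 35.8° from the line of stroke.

ω = 2π·1113/60 = 116.6 rad/s
For an in-line slider-crank, x = r cosθ + √(L² − r² sin²θ), so v = −rω sinθ·[1 + r cosθ/√(L² − r² sin²θ)].
With r = 0.044 m, L = 0.1251 m, θ = 35.8°: √(L² − r² sin²θ) = 0.12242 m.
v = −0.044·116.6·0.58496·[1 + 0.044·0.81106/0.12242] = -3.8743 m/s.
|v| = 3.8743 m/s.

3.87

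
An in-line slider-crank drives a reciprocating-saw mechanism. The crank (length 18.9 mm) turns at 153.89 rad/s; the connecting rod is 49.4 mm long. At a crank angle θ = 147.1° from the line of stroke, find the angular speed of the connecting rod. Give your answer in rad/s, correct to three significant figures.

ω = 153.9 rad/s
The rod makes angle φ with the slider axis where L sinφ = r sinθ; differentiating, L cosφ·φ̇ = r ω cosθ.
L cosφ = √(L² − r² sin²θ) = 0.048322 m.
|ω_rod| = r ω |cosθ| / √(L² − r² sin²θ) = 0.0189·153.9·0.83962/0.048322 = 50.538 rad/s.

50.5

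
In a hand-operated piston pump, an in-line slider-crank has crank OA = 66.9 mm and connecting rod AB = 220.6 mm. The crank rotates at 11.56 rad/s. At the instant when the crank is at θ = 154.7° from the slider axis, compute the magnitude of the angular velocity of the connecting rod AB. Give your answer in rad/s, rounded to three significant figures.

3.20

ω = 11.56 rad/s
The rod makes angle φ with the slider axis where L sinφ = r sinθ; differentiating, L cosφ·φ̇ = r ω cosθ.
L cosφ = √(L² − r² sin²θ) = 0.21874 m.
|ω_rod| = r ω |cosθ| / √(L² − r² sin²θ) = 0.0669·11.56·0.90408/0.21874 = 3.1964 rad/s.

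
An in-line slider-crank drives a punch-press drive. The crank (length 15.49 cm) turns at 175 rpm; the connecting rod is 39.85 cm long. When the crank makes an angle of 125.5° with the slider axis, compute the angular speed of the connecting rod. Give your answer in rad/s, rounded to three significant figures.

4.36

ω = 18.33 rad/s (converted from 175 rpm).
The rod makes angle φ with the slider axis where L sinφ = r sinθ; differentiating, L cosφ·φ̇ = r ω cosθ.
L cosφ = √(L² − r² sin²θ) = 0.37802 m.
|ω_rod| = r ω |cosθ| / √(L² − r² sin²θ) = 0.1549·18.33·0.58070/0.37802 = 4.3607 rad/s.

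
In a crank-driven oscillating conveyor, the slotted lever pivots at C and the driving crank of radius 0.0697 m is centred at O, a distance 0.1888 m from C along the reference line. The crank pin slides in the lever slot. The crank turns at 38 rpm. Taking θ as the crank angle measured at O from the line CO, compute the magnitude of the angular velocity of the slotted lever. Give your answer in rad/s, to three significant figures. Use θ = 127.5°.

0.512

ω = 3.979 rad/s (from 38 rpm).
Crank pin A relative to C: A = (d + r cosθ, r sinθ); lever angle φ = atan2(r sinθ, d + r cosθ).
Differentiating tanφ: φ̇ = rω(d cosθ + r)/(d² + r² + 2dr cosθ).
d² + r² + 2dr cosθ = |CA|² = 0.0244817 m²;  d cosθ + r = -0.045234 m.
|ω_lever| = |0.0697·3.979·-0.045234| / 0.0244817 = 0.51247 rad/s.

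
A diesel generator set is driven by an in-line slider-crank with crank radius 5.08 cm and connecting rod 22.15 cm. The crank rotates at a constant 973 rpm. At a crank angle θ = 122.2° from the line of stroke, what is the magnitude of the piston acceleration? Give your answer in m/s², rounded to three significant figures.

333

ω = 2π·973/60 = 101.9 rad/s
x(θ) = r cosθ + √(L² − r² sin²θ); with ω constant, a = ω²·d²x/dθ².
d²x/dθ² = −r cosθ − r²(cos2θ)/√u − r⁴ sin²2θ/(4u^{3/2}),  u = L² − r² sin²θ = 0.0472144 m².
Substituting r = 0.0508 m, L = 0.2215 m, θ = 122.2°: d²x/dθ² = +0.03207 m.
a = ω²·d²x/dθ² = (101.9)²·(+0.03207) = +332.95 m/s²;  |a| = 332.95 m/s².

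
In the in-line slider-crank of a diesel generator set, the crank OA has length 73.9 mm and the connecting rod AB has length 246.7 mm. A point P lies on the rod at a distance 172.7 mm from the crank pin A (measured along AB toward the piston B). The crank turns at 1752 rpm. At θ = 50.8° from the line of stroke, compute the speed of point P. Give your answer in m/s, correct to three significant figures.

ω = 183.5 rad/s.  Crank-pin speed |V_A| = rω = 13.558 m/s, perpendicular to OA.
Rod angle: sinφ = −(r/L) sinθ ⇒ φ = -13.423°; ω_rod = −rω cosθ/√(L²−r²sin²θ) = -35.711 rad/s.
V_P = V_A + ω_rod × AP, with AP = 0.1727 m along the rod.
Components: V_Px = −rω sinθ − a·ω_rod·sinφ = -11.939 m/s;  V_Py = rω cosθ + a·ω_rod·cosφ = +2.5704 m/s.
|V_P| = √(V_Px² + V_Py²) = 12.212 m/s.

12.2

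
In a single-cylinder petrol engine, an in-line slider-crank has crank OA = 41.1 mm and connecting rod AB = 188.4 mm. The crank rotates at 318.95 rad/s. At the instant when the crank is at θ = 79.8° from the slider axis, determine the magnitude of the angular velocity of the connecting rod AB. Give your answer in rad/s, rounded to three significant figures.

12.6

ω = 318.9 rad/s
The rod makes angle φ with the slider axis where L sinφ = r sinθ; differentiating, L cosφ·φ̇ = r ω cosθ.
L cosφ = √(L² − r² sin²θ) = 0.18401 m.
|ω_rod| = r ω |cosθ| / √(L² − r² sin²θ) = 0.0411·318.9·0.17708/0.18401 = 12.616 rad/s.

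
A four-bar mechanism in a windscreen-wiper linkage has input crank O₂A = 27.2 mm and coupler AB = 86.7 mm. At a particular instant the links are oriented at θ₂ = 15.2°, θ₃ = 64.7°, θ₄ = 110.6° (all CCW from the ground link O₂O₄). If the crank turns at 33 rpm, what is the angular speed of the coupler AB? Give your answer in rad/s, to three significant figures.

1.50

ω₂ = 3.456 rad/s (from 33 rpm).
Differentiating the loop-closure r₂e^{iθ₂}+r₃e^{iθ₃}=r₁+r₄e^{iθ₄} gives r₂ω₂e^{iθ₂}+r₃ω₃e^{iθ₃}=r₄ω₄e^{iθ₄}.
Eliminating the other unknown: ω₃ = r₂ω₂ sin(θ₄−θ₂) / [r₃ sin(θ₃−θ₄)].
Numerator sine = +0.99556; denominator sine = -0.71813.
Result = 0.0272·3.456·(+0.99556) / (0.0867·(-0.71813)) = -1.503 rad/s; magnitude 1.503 rad/s.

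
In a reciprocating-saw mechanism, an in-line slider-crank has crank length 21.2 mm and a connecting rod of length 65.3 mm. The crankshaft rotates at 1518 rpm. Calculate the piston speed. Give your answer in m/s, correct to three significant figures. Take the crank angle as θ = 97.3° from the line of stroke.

ω = 2π·1518/60 = 159 rad/s
For an in-line slider-crank, x = r cosθ + √(L² − r² sin²θ), so v = −rω sinθ·[1 + r cosθ/√(L² − r² sin²θ)].
With r = 0.0212 m, L = 0.0653 m, θ = 97.3°: √(L² − r² sin²θ) = 0.061822 m.
v = −0.0212·159·0.99189·[1 + 0.0212·-0.12706/0.061822] = -3.1971 m/s.
|v| = 3.1971 m/s.

3.20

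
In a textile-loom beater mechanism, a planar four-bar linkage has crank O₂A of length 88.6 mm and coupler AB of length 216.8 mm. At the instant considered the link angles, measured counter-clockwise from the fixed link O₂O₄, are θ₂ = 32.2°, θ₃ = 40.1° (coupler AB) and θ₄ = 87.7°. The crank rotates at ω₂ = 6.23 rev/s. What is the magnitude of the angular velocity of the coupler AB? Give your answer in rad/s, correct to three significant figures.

17.9

ω₂ = 39.14 rad/s (from 6.23 rev/s).
Differentiating the loop-closure r₂e^{iθ₂}+r₃e^{iθ₃}=r₁+r₄e^{iθ₄} gives r₂ω₂e^{iθ₂}+r₃ω₃e^{iθ₃}=r₄ω₄e^{iθ₄}.
Eliminating the other unknown: ω₃ = r₂ω₂ sin(θ₄−θ₂) / [r₃ sin(θ₃−θ₄)].
Numerator sine = +0.82413; denominator sine = -0.73846.
Result = 0.0886·39.14·(+0.82413) / (0.2168·(-0.73846)) = -17.853 rad/s; magnitude 17.853 rad/s.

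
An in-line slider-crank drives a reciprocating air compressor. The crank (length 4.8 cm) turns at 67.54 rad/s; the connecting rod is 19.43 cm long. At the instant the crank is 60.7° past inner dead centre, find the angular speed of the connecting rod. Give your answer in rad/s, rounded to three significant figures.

8.36

ω = 67.54 rad/s
The rod makes angle φ with the slider axis where L sinφ = r sinθ; differentiating, L cosφ·φ̇ = r ω cosθ.
L cosφ = √(L² − r² sin²θ) = 0.18974 m.
|ω_rod| = r ω |cosθ| / √(L² − r² sin²θ) = 0.048·67.54·0.48938/0.18974 = 8.3618 rad/s.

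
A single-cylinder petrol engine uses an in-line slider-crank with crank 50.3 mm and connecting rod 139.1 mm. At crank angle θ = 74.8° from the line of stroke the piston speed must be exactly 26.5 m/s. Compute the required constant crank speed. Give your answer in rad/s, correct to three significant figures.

For an in-line slider-crank, |v_piston| = rω|sinθ|·[1 + r cosθ/√(L² − r² sin²θ)].
With r = 0.0503 m, L = 0.1391 m, θ = 74.8°: the bracketed kinematic factor |dx/dθ| = 0.053451 m.
ω = v/|dx/dθ| = 26.5/0.053451 = 495.78 rad/s.

496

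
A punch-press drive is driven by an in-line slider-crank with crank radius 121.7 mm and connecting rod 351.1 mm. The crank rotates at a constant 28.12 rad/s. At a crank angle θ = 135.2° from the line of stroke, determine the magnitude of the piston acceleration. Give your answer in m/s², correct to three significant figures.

66.9

ω = 28.12 rad/s
x(θ) = r cosθ + √(L² − r² sin²θ); with ω constant, a = ω²·d²x/dθ².
d²x/dθ² = −r cosθ − r²(cos2θ)/√u − r⁴ sin²2θ/(4u^{3/2}),  u = L² − r² sin²θ = 0.115917 m².
Substituting r = 0.1217 m, L = 0.3511 m, θ = 135.2°: d²x/dθ² = +0.084662 m.
a = ω²·d²x/dθ² = (28.12)²·(+0.084662) = +66.945 m/s²;  |a| = 66.945 m/s².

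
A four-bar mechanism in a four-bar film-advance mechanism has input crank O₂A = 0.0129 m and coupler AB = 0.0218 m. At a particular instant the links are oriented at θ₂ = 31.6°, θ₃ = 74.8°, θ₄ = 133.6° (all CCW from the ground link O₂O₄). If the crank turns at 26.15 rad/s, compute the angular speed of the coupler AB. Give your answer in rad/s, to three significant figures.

17.7

ω₂ = 26.15 rad/s
Differentiating the loop-closure r₂e^{iθ₂}+r₃e^{iθ₃}=r₁+r₄e^{iθ₄} gives r₂ω₂e^{iθ₂}+r₃ω₃e^{iθ₃}=r₄ω₄e^{iθ₄}.
Eliminating the other unknown: ω₃ = r₂ω₂ sin(θ₄−θ₂) / [r₃ sin(θ₃−θ₄)].
Numerator sine = +0.97815; denominator sine = -0.85536.
Result = 0.0129·26.15·(+0.97815) / (0.0218·(-0.85536)) = -17.695 rad/s; magnitude 17.695 rad/s.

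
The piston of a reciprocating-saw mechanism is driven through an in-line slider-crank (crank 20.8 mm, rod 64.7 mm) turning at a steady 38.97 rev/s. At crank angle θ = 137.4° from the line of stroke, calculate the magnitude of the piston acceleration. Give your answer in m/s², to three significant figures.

ω = 2π·39 = 244.9 rad/s
x(θ) = r cosθ + √(L² − r² sin²θ); with ω constant, a = ω²·d²x/dθ².
d²x/dθ² = −r cosθ − r²(cos2θ)/√u − r⁴ sin²2θ/(4u^{3/2}),  u = L² − r² sin²θ = 0.00398787 m².
Substituting r = 0.0208 m, L = 0.0647 m, θ = 137.4°: d²x/dθ² = +0.014553 m.
a = ω²·d²x/dθ² = (244.9)²·(+0.014553) = +872.52 m/s²;  |a| = 872.52 m/s².

873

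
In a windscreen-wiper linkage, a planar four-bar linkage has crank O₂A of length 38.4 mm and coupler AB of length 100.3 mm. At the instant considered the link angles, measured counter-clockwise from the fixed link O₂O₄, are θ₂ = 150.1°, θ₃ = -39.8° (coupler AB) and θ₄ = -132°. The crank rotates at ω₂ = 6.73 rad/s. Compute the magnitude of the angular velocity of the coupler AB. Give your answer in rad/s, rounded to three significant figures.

2.52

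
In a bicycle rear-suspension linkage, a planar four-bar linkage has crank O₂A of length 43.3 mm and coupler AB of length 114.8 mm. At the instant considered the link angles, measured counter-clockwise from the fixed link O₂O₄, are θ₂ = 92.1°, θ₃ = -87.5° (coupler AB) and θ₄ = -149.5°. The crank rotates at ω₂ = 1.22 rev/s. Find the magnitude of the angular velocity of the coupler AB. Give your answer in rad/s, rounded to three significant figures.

2.88

ω₂ = 7.665 rad/s (from 1.22 rev/s).
Differentiating the loop-closure r₂e^{iθ₂}+r₃e^{iθ₃}=r₁+r₄e^{iθ₄} gives r₂ω₂e^{iθ₂}+r₃ω₃e^{iθ₃}=r₄ω₄e^{iθ₄}.
Eliminating the other unknown: ω₃ = r₂ω₂ sin(θ₄−θ₂) / [r₃ sin(θ₃−θ₄)].
Numerator sine = +0.87965; denominator sine = +0.88295.
Result = 0.0433·7.665·(+0.87965) / (0.1148·(+0.88295)) = +2.8804 rad/s; magnitude 2.8804 rad/s.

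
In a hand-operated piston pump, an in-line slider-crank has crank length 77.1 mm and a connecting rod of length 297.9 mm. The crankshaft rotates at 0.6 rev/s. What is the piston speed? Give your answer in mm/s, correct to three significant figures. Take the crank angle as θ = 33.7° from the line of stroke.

196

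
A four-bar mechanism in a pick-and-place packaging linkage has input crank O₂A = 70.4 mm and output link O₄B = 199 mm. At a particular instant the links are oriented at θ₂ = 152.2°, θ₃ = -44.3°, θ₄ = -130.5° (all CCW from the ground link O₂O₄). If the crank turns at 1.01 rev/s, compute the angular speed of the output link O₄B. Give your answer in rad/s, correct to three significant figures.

0.639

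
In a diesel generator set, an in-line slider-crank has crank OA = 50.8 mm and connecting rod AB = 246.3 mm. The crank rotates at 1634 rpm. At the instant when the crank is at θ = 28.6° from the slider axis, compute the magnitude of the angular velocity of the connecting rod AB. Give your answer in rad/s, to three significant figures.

ω = 171.1 rad/s (converted from 1634 rpm).
The rod makes angle φ with the slider axis where L sinφ = r sinθ; differentiating, L cosφ·φ̇ = r ω cosθ.
L cosφ = √(L² − r² sin²θ) = 0.2451 m.
|ω_rod| = r ω |cosθ| / √(L² − r² sin²θ) = 0.0508·171.1·0.87798/0.2451 = 31.138 rad/s.

31.1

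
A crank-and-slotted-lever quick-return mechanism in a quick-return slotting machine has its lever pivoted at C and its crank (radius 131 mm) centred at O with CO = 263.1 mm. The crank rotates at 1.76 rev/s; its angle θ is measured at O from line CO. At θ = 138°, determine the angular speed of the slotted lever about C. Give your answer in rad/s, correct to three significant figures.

2.66

ω = 11.06 rad/s (from 1.76 rev/s).
Crank pin A relative to C: A = (d + r cosθ, r sinθ); lever angle φ = atan2(r sinθ, d + r cosθ).
Differentiating tanφ: φ̇ = rω(d cosθ + r)/(d² + r² + 2dr cosθ).
d² + r² + 2dr cosθ = |CA|² = 0.035156 m²;  d cosθ + r = -0.064521 m.
|ω_lever| = |0.131·11.06·-0.064521| / 0.035156 = 2.6587 rad/s.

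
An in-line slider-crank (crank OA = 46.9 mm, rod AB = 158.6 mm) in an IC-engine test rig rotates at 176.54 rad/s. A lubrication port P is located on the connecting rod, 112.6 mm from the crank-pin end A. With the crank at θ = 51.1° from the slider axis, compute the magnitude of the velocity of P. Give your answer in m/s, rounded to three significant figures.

7.47

ω = 176.5 rad/s.  Crank-pin speed |V_A| = rω = 8.2797 m/s, perpendicular to OA.
Rod angle: sinφ = −(r/L) sinθ ⇒ φ = -13.305°; ω_rod = −rω cosθ/√(L²−r²sin²θ) = -33.687 rad/s.
V_P = V_A + ω_rod × AP, with AP = 0.1126 m along the rod.
Components: V_Px = −rω sinθ − a·ω_rod·sinφ = -7.3166 m/s;  V_Py = rω cosθ + a·ω_rod·cosφ = +1.508 m/s.
|V_P| = √(V_Px² + V_Py²) = 7.4704 m/s.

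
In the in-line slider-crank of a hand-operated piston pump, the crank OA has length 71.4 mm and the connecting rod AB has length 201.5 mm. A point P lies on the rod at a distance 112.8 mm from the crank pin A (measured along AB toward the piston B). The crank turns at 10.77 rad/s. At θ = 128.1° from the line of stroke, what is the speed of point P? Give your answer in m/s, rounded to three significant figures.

0.568

ω = 10.77 rad/s.  Crank-pin speed |V_A| = rω = 0.76898 m/s, perpendicular to OA.
Rod angle: sinφ = −(r/L) sinθ ⇒ φ = -16.191°; ω_rod = −rω cosθ/√(L²−r²sin²θ) = +2.452 rad/s.
V_P = V_A + ω_rod × AP, with AP = 0.1128 m along the rod.
Components: V_Px = −rω sinθ − a·ω_rod·sinφ = -0.52801 m/s;  V_Py = rω cosθ + a·ω_rod·cosφ = -0.20887 m/s.
|V_P| = √(V_Px² + V_Py²) = 0.56782 m/s.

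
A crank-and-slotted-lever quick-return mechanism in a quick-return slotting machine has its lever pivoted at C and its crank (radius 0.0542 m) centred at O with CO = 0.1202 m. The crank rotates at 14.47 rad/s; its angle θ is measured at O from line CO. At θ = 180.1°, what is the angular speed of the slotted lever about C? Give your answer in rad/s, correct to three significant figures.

ω = 14.47 rad/s
Crank pin A relative to C: A = (d + r cosθ, r sinθ); lever angle φ = atan2(r sinθ, d + r cosθ).
Differentiating tanφ: φ̇ = rω(d cosθ + r)/(d² + r² + 2dr cosθ).
d² + r² + 2dr cosθ = |CA|² = 0.00435602 m²;  d cosθ + r = -0.066 m.
|ω_lever| = |0.0542·14.47·-0.066| / 0.00435602 = 11.883 rad/s.

11.9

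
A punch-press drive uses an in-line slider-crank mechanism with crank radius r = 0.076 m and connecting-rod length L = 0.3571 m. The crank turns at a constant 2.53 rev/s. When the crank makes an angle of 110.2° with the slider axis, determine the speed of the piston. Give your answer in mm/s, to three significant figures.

ω = 2π·2.53 = 15.9 rad/s
For an in-line slider-crank, x = r cosθ + √(L² − r² sin²θ), so v = −rω sinθ·[1 + r cosθ/√(L² − r² sin²θ)].
With r = 0.076 m, L = 0.3571 m, θ = 110.2°: √(L² − r² sin²θ) = 0.3499 m.
v = −0.076·15.9·0.93849·[1 + 0.076·-0.34530/0.3499] = -1.0488 m/s.
|v| = 1.0488 m/s = 1048.8 mm/s.

1050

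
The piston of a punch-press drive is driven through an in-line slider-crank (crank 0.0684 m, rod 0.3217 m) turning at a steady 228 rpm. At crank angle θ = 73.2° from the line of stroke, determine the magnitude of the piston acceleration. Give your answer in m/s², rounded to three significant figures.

4.25

ω = 2π·228/60 = 23.88 rad/s
x(θ) = r cosθ + √(L² − r² sin²θ); with ω constant, a = ω²·d²x/dθ².
d²x/dθ² = −r cosθ − r²(cos2θ)/√u − r⁴ sin²2θ/(4u^{3/2}),  u = L² − r² sin²θ = 0.0992032 m².
Substituting r = 0.0684 m, L = 0.3217 m, θ = 73.2°: d²x/dθ² = -0.007451 m.
a = ω²·d²x/dθ² = (23.88)²·(-0.007451) = -4.2476 m/s²;  |a| = 4.2476 m/s².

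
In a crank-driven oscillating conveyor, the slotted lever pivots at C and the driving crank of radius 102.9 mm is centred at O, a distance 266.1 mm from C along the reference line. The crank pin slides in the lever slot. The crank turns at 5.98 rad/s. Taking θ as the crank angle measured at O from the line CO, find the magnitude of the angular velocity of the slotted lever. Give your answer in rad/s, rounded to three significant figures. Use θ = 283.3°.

ω = 5.98 rad/s
Crank pin A relative to C: A = (d + r cosθ, r sinθ); lever angle φ = atan2(r sinθ, d + r cosθ).
Differentiating tanφ: φ̇ = rω(d cosθ + r)/(d² + r² + 2dr cosθ).
d² + r² + 2dr cosθ = |CA|² = 0.0939959 m²;  d cosθ + r = +0.16412 m.
|ω_lever| = |0.1029·5.98·+0.16412| / 0.0939959 = 1.0744 rad/s.

1.07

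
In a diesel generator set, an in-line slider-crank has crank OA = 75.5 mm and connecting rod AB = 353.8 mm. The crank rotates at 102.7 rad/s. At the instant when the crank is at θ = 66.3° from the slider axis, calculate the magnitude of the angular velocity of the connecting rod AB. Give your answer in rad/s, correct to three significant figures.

ω = 102.7 rad/s
The rod makes angle φ with the slider axis where L sinφ = r sinθ; differentiating, L cosφ·φ̇ = r ω cosθ.
L cosφ = √(L² − r² sin²θ) = 0.34698 m.
|ω_rod| = r ω |cosθ| / √(L² − r² sin²θ) = 0.0755·102.7·0.40195/0.34698 = 8.9822 rad/s.

8.98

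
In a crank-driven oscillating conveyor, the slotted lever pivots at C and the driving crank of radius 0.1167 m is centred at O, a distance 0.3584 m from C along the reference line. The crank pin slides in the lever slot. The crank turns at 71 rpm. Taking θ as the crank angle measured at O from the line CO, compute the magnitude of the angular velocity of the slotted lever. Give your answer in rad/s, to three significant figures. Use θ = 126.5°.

ω = 7.435 rad/s (from 71 rpm).
Crank pin A relative to C: A = (d + r cosθ, r sinθ); lever angle φ = atan2(r sinθ, d + r cosθ).
Differentiating tanφ: φ̇ = rω(d cosθ + r)/(d² + r² + 2dr cosθ).
d² + r² + 2dr cosθ = |CA|² = 0.0923122 m²;  d cosθ + r = -0.096484 m.
|ω_lever| = |0.1167·7.435·-0.096484| / 0.0923122 = 0.90689 rad/s.

0.907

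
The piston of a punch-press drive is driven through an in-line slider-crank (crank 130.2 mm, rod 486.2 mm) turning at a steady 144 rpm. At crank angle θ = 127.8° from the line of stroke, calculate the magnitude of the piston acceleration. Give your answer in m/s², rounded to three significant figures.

20.0

ω = 2π·144/60 = 15.08 rad/s
x(θ) = r cosθ + √(L² − r² sin²θ); with ω constant, a = ω²·d²x/dθ².
d²x/dθ² = −r cosθ − r²(cos2θ)/√u − r⁴ sin²2θ/(4u^{3/2}),  u = L² − r² sin²θ = 0.225807 m².
Substituting r = 0.1302 m, L = 0.4862 m, θ = 127.8°: d²x/dθ² = +0.088044 m.
a = ω²·d²x/dθ² = (15.08)²·(+0.088044) = +20.021 m/s²;  |a| = 20.021 m/s².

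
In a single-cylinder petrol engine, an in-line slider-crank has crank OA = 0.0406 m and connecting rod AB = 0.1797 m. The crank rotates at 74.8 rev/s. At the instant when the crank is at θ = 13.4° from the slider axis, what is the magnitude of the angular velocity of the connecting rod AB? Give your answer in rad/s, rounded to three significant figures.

103

ω = 470 rad/s (converted from 74.8 rev/s).
The rod makes angle φ with the slider axis where L sinφ = r sinθ; differentiating, L cosφ·φ̇ = r ω cosθ.
L cosφ = √(L² − r² sin²θ) = 0.17945 m.
|ω_rod| = r ω |cosθ| / √(L² − r² sin²θ) = 0.0406·470·0.97278/0.17945 = 103.44 rad/s.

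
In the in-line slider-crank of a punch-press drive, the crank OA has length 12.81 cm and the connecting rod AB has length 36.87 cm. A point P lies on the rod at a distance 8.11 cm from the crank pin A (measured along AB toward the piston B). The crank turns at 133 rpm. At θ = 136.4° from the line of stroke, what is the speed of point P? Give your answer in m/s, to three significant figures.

ω = 13.93 rad/s.  Crank-pin speed |V_A| = rω = 1.7841 m/s, perpendicular to OA.
Rod angle: sinφ = −(r/L) sinθ ⇒ φ = -13.863°; ω_rod = −rω cosθ/√(L²−r²sin²θ) = +3.6094 rad/s.
V_P = V_A + ω_rod × AP, with AP = 0.0811 m along the rod.
Components: V_Px = −rω sinθ − a·ω_rod·sinφ = -1.1602 m/s;  V_Py = rω cosθ + a·ω_rod·cosφ = -1.0078 m/s.
|V_P| = √(V_Px² + V_Py²) = 1.5368 m/s.

1.54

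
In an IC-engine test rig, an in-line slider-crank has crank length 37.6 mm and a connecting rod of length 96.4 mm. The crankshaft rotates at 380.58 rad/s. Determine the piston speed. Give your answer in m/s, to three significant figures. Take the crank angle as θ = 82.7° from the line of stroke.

15.0

ω = 380.6 rad/s
For an in-line slider-crank, x = r cosθ + √(L² − r² sin²θ), so v = −rω sinθ·[1 + r cosθ/√(L² − r² sin²θ)].
With r = 0.0376 m, L = 0.0964 m, θ = 82.7°: √(L² − r² sin²θ) = 0.088893 m.
v = −0.0376·380.6·0.99189·[1 + 0.0376·0.12706/0.088893] = -14.957 m/s.
|v| = 14.957 m/s.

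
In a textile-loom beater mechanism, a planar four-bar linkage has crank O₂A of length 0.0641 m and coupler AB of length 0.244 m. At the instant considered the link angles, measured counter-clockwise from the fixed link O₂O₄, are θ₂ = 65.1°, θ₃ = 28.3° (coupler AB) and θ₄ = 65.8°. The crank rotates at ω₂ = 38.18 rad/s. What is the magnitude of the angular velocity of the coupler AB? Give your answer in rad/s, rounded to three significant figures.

0.201

ω₂ = 38.18 rad/s
Differentiating the loop-closure r₂e^{iθ₂}+r₃e^{iθ₃}=r₁+r₄e^{iθ₄} gives r₂ω₂e^{iθ₂}+r₃ω₃e^{iθ₃}=r₄ω₄e^{iθ₄}.
Eliminating the other unknown: ω₃ = r₂ω₂ sin(θ₄−θ₂) / [r₃ sin(θ₃−θ₄)].
Numerator sine = +0.01222; denominator sine = -0.60876.
Result = 0.0641·38.18·(+0.01222) / (0.244·(-0.60876)) = -0.20129 rad/s; magnitude 0.20129 rad/s.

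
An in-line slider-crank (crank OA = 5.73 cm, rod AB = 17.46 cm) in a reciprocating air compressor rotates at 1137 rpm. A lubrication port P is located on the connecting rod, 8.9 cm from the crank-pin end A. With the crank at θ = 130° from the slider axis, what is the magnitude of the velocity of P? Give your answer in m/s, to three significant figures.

5.12

ω = 119.1 rad/s.  Crank-pin speed |V_A| = rω = 6.8225 m/s, perpendicular to OA.
Rod angle: sinφ = −(r/L) sinθ ⇒ φ = -14.560°; ω_rod = −rω cosθ/√(L²−r²sin²θ) = +25.95 rad/s.
V_P = V_A + ω_rod × AP, with AP = 0.089 m along the rod.
Components: V_Px = −rω sinθ − a·ω_rod·sinφ = -4.6457 m/s;  V_Py = rω cosθ + a·ω_rod·cosφ = -2.15 m/s.
|V_P| = √(V_Px² + V_Py²) = 5.1191 m/s.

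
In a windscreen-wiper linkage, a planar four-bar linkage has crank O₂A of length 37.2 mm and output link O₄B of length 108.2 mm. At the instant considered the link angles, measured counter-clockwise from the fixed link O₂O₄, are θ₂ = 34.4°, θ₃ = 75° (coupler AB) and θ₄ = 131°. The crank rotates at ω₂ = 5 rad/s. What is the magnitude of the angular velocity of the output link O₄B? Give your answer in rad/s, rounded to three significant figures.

ω₂ = 5 rad/s
Differentiating the loop-closure r₂e^{iθ₂}+r₃e^{iθ₃}=r₁+r₄e^{iθ₄} gives r₂ω₂e^{iθ₂}+r₃ω₃e^{iθ₃}=r₄ω₄e^{iθ₄}.
Eliminating the other unknown: ω₄ = r₂ω₂ sin(θ₂−θ₃) / [r₄ sin(θ₄−θ₃)].
Numerator sine = -0.65077; denominator sine = +0.82904.
Result = 0.0372·5·(-0.65077) / (0.1082·(+0.82904)) = -1.3494 rad/s; magnitude 1.3494 rad/s.

1.35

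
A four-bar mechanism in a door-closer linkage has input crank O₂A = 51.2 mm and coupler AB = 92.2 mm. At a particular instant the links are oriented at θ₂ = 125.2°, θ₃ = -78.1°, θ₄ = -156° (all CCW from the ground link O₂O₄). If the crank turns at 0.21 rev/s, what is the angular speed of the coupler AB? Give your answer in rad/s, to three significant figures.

ω₂ = 1.319 rad/s (from 0.21 rev/s).
Differentiating the loop-closure r₂e^{iθ₂}+r₃e^{iθ₃}=r₁+r₄e^{iθ₄} gives r₂ω₂e^{iθ₂}+r₃ω₃e^{iθ₃}=r₄ω₄e^{iθ₄}.
Eliminating the other unknown: ω₃ = r₂ω₂ sin(θ₄−θ₂) / [r₃ sin(θ₃−θ₄)].
Numerator sine = +0.98096; denominator sine = +0.97778.
Result = 0.0512·1.319·(+0.98096) / (0.0922·(+0.97778)) = +0.7351 rad/s; magnitude 0.7351 rad/s.

0.735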